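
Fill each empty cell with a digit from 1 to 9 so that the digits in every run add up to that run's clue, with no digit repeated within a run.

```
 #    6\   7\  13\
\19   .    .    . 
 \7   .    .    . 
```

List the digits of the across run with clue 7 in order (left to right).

7 in 3 cells must be {1,2,4}.
The 7 across and the 13 down share only 4, so R2C3 = 4.
R1C3 = 13 − 4 = 9 completes the 13 down.
Nothing is forced directly, so branch on R1C1, whose candidates are 2 or 4. If R1C1 = 2: then R1C2 would have to be in {8} for the 19 across but in {1,2,3,4,5,6} for the 7 down — contradiction. So R1C1 = 4.
R1C2 = 19 − 13 = 6 completes the 19 across.
R2C1 = 6 − 4 = 2 completes the 6 down.
R2C2 = 7 − 6 = 1 completes the 7 across.

2 1 4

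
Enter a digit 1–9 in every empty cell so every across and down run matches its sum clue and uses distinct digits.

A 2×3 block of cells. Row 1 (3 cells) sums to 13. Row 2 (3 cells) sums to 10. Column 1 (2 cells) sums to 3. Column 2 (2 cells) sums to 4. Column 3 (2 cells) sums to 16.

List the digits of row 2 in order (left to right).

3 in 2 cells must be {1,2}; 4 in 2 cells must be {1,3}; 16 in 2 cells must be {7,9}.
The 10 across and the 16 down share only 7, so (2,3) = 7.
(1,3) = 16 − 7 = 9 completes the 16 down.
Given what's placed, (2,2) must be 1 to fit the 10 across and 4 down.
(1,1) = 1: the only remaining digit allowed by both the 13 across and the 3 down.
(1,2) = 13 − 10 = 3 completes the 13 across.
(2,1) = 10 − 8 = 2 completes the 10 across.

2 1 7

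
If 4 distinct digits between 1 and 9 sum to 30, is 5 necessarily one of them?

No

The only way to make 30 from 4 distinct digits is {6,7,8,9}, which does not contain 5.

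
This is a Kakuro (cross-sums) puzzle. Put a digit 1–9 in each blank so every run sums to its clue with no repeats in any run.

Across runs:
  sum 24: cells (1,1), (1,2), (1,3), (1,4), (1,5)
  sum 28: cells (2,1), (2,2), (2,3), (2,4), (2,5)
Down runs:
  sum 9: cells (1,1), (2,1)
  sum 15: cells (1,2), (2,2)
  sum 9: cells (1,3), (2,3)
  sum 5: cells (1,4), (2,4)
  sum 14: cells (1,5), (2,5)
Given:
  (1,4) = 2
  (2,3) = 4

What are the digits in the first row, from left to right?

3, 8, 5, 2, 6

(1,3) = 9 − 4 = 5 completes the 9 down.
(2,4) = 5 − 2 = 3 completes the 5 down.
Nothing is forced directly, so branch on (1,5), whose candidates are 6 or 8 or 9. If (1,5) = 8: that forces (1,2) = 6, (2,2) = 9, after which (2,5) would have to be in {5,7} for the 28 across but in {6} for the 14 down — contradiction. If (1,5) = 9: that forces (1,2) = 7, (2,2) = 8, after which (2,5) would have to be in {6,7} for the 28 across but in {5} for the 14 down — contradiction. So (1,5) = 6.
(2,5) = 14 − 6 = 8 completes the 14 down.
Nothing is forced directly, so branch on (2,1), whose candidates are 6 or 7. If (2,1) = 7: then (1,1) would have to be in {3,4,7,8} for the 24 across but in {2} for the 9 down — contradiction. So (2,1) = 6.
(1,1) = 9 − 6 = 3 completes the 9 down.
(1,2) = 24 − 16 = 8 completes the 24 across.
(2,2) = 28 − 21 = 7 completes the 28 across.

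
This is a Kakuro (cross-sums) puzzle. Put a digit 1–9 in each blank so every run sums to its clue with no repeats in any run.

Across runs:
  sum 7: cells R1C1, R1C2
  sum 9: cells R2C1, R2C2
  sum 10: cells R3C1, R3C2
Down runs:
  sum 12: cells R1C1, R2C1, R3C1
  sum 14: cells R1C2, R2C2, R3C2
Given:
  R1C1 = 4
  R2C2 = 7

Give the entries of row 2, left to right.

R1C2 = 7 − 4 = 3 completes the 7 across.
R2C1 = 9 − 7 = 2 completes the 9 across.
R3C1 = 12 − 6 = 6 completes the 12 down.
R3C2 = 10 − 6 = 4 completes the 10 across.

2, 7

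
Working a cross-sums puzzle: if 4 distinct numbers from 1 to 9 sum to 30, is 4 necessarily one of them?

The only way to make 30 from 4 distinct digits is {6,7,8,9}, which does not contain 4.

No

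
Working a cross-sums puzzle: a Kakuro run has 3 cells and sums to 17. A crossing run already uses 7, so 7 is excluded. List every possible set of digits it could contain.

3 distinct digits from 1–9 sum between 6 and 24.
Dropping sets that contain 7.

{2,6,9}; {3,5,9}; {3,6,8}; {4,5,8}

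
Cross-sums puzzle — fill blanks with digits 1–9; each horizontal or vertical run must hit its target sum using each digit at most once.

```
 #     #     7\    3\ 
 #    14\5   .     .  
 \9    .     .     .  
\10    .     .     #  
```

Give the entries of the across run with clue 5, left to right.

4, 1

7 in 3 cells must be {1,2,4}; 3 in 2 cells must be {1,2}.
Nothing is forced directly, so branch on R1C3, whose candidates are 1 or 2. If R1C3 = 2: then R1C2 would have to be in {3} for the 5 across but in {1,2,4} for the 7 down — contradiction. So R1C3 = 1.
R1C2 = 5 − 1 = 4 completes the 5 across.
R2C3 = 3 − 1 = 2 completes the 3 down.
R2C1 = 6: the only remaining digit allowed by both the 9 across and the 14 down.
R2C2 = 9 − 8 = 1 completes the 9 across.
R3C1 = 14 − 6 = 8 completes the 14 down.
R3C2 = 10 − 8 = 2 completes the 10 across.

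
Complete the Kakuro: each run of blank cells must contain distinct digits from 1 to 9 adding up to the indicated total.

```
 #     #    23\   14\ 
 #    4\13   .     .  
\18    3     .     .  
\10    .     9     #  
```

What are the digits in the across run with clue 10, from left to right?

1 9

4 in 2 cells must be {1,3}; 23 in 3 cells must be {6,8,9}.
R3C1 = 10 − 9 = 1 completes the 10 across.
Nothing is forced directly, so branch on R1C2, whose candidates are 6 or 8. If R1C2 = 6: then R1C3 would have to be in {7} for the 13 across but in {5,6,8,9} for the 14 down — contradiction. So R1C2 = 8.
R1C3 = 13 − 8 = 5 completes the 13 across.
R2C2 = 23 − 17 = 6 completes the 23 down.
R2C3 = 18 − 9 = 9 completes the 18 across.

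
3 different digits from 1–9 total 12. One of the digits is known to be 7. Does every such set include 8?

No

Counterexample: {1,4,7} sums to 12 under that restriction without using 8.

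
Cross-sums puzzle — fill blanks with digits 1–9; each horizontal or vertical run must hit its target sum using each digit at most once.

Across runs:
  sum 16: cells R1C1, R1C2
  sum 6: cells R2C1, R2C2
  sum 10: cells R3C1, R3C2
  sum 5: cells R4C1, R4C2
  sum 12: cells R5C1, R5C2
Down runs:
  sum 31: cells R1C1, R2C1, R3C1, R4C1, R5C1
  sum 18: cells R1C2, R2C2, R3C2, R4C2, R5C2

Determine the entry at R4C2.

3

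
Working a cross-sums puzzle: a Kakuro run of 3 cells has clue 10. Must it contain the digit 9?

No

Counterexample: {1,2,7} sums to 10 without using 9.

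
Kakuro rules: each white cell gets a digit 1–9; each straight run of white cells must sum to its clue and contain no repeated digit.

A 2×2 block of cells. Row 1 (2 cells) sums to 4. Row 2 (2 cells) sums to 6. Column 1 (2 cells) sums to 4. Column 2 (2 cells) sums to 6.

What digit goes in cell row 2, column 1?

1

4 in 2 cells must be {1,3}.
The 4 across and the 6 down share only 1, so (1,2) = 1.
The 6 across and the 4 down share only 1, so (2,1) = 1.
(2,2) = 6 − 1 = 5 completes the 6 across.
(1,1) = 4 − 1 = 3 completes the 4 across.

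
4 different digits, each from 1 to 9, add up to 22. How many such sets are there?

4 distinct digits from 1–9 sum between 10 and 30.

11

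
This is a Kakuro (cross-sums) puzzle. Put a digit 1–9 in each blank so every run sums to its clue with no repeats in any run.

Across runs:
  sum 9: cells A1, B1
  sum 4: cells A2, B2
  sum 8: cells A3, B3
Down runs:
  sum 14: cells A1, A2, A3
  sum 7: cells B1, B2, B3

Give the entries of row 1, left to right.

5, 4

4 in 2 cells must be {1,3}; 7 in 3 cells must be {1,2,4}.
The 4 across and the 7 down share only 1, so B2 = 1.
Given what's placed, B3 must be 2 to fit the 8 across and 7 down.
B1 = 7 − 3 = 4 completes the 7 down.
A2 = 4 − 1 = 3 completes the 4 across.
A3 = 8 − 2 = 6 completes the 8 across.
A1 = 9 − 4 = 5 completes the 9 across.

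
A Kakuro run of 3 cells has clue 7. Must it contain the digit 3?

The only way to make 7 from 3 distinct digits is {1,2,4}, which does not contain 3.

No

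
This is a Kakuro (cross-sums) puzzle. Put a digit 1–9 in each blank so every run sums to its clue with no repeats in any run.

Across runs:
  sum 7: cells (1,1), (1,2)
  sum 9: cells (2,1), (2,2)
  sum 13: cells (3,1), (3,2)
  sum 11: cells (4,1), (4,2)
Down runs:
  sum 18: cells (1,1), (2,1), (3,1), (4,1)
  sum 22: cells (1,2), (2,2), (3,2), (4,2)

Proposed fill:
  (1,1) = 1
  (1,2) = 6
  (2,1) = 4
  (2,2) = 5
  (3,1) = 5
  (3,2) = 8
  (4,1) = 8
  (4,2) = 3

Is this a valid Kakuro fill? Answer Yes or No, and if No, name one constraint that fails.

Across: 1+6=7; 4+5=9; 5+8=13; 8+3=11. Down: 1+4+5+8=18; 6+5+8+3=22. No digit repeats within any run.

Yes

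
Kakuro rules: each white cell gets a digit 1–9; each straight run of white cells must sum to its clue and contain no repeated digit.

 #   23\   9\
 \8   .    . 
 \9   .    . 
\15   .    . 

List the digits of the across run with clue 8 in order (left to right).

23 in 3 cells must be {6,8,9}.
The 8 across and the 23 down share only 6, so R1C1 = 6.
R1C2 = 8 − 6 = 2 completes the 8 across.
Given what's placed, R2C1 must be 8 to fit the 9 across and 23 down.
R2C2 = 9 − 8 = 1 completes the 9 across.
R3C1 = 23 − 14 = 9 completes the 23 down.
R3C2 = 15 − 9 = 6 completes the 15 across.

6, 2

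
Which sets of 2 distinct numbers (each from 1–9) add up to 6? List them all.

2 distinct digits from 1–9 sum between 3 and 17.

{1,5}; {2,4}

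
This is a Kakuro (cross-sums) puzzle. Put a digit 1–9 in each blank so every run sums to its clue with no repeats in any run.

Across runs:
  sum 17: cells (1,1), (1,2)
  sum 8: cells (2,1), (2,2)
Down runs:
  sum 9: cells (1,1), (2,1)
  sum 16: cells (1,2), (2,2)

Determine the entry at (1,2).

9

17 in 2 cells must be {8,9}; 16 in 2 cells must be {7,9}.
The 17 across and the 9 down share only 8, so (1,1) = 8.
(1,2) = 17 − 8 = 9 completes the 17 across.
(2,1) = 9 − 8 = 1 completes the 9 down.
(2,2) = 8 − 1 = 7 completes the 8 across.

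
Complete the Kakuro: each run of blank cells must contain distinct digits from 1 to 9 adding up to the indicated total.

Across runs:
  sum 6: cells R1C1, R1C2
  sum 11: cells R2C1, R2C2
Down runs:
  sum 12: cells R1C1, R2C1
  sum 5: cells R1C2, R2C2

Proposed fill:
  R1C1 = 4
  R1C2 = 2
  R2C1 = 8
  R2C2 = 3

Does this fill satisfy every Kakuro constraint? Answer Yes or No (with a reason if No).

Yes

Across: 4+2=6; 8+3=11. Down: 4+8=12; 2+3=5. No digit repeats within any run.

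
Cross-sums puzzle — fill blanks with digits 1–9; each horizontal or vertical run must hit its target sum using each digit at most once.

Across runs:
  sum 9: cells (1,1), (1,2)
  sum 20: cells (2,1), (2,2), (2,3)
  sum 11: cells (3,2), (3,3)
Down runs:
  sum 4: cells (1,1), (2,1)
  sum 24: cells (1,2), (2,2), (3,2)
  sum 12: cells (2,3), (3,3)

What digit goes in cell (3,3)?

4

4 in 2 cells must be {1,3}; 24 in 3 cells must be {7,8,9}.
The 20 across and the 4 down share only 3, so (2,1) = 3.
(1,1) = 4 − 3 = 1 completes the 4 down.
(1,2) = 9 − 1 = 8 completes the 9 across.
(2,2) = 9: the only remaining digit allowed by both the 20 across and the 24 down.
(2,3) = 20 − 12 = 8 completes the 20 across.
(3,2) = 24 − 17 = 7 completes the 24 down.
(3,3) = 11 − 7 = 4 completes the 11 across.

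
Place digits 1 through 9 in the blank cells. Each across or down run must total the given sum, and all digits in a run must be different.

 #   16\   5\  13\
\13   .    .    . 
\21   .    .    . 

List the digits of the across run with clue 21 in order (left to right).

9 4 8

16 in 2 cells must be {7,9}.
The 21 across and the 5 down share only 4, so R2C2 = 4.
R1C2 = 5 − 4 = 1 completes the 5 down.
Given what's placed, R2C1 must be 9 to fit the 21 across and 16 down.
R2C3 = 21 − 13 = 8 completes the 21 across.
R1C1 = 16 − 9 = 7 completes the 16 down.
R1C3 = 13 − 8 = 5 completes the 13 across.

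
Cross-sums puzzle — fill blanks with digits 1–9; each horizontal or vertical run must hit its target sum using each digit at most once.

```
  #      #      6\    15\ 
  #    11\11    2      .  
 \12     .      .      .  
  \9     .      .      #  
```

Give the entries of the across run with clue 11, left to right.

2, 9

6 in 3 cells must be {1,2,3}.
R1C3 = 11 − 2 = 9 completes the 11 across.
R2C3 = 15 − 9 = 6 completes the 15 down.
R2C2 = 1: the only remaining digit allowed by both the 12 across and the 6 down.
R3C2 = 6 − 3 = 3 completes the 6 down.
R2C1 = 12 − 7 = 5 completes the 12 across.
R3C1 = 9 − 3 = 6 completes the 9 across.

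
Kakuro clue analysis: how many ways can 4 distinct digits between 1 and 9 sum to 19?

4 distinct digits from 1–9 sum between 10 and 30.

11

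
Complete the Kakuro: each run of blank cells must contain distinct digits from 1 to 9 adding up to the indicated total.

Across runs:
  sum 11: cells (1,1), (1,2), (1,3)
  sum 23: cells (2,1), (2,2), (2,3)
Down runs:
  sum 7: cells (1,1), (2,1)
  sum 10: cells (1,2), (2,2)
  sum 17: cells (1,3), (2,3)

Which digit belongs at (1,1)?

23 in 3 cells must be {6,8,9}; 17 in 2 cells must be {8,9}.
The 11 across and the 17 down share only 8, so (1,3) = 8.
The 23 across and the 7 down share only 6, so (2,1) = 6.
(2,3) = 17 − 8 = 9 completes the 17 down.
(1,1) = 7 − 6 = 1 completes the 7 down.
(1,2) = 11 − 9 = 2 completes the 11 across.
(2,2) = 23 − 15 = 8 completes the 23 across.

1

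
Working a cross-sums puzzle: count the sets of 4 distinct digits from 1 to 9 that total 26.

4 distinct digits from 1–9 sum between 10 and 30.
Enumerating: {2,7,8,9}, {3,6,8,9}, {4,5,8,9}, {4,6,7,9}, {5,6,7,8}.

5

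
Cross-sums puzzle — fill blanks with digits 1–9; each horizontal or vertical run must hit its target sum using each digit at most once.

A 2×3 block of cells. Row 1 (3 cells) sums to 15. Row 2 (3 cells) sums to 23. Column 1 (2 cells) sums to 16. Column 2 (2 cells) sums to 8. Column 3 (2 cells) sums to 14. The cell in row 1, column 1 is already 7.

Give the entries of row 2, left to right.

23 in 3 cells must be {6,8,9}; 16 in 2 cells must be {7,9}.
(2,1) = 16 − 7 = 9 completes the 16 down.
Given what's placed, (2,2) must be 6 to fit the 23 across and 8 down.
(2,3) = 23 − 15 = 8 completes the 23 across.
(1,2) = 8 − 6 = 2 completes the 8 down.
(1,3) = 15 − 9 = 6 completes the 15 across.

9 6 8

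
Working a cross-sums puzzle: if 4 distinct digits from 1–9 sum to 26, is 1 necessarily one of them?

Counterexample: {2,7,8,9} sums to 26 without using 1.

No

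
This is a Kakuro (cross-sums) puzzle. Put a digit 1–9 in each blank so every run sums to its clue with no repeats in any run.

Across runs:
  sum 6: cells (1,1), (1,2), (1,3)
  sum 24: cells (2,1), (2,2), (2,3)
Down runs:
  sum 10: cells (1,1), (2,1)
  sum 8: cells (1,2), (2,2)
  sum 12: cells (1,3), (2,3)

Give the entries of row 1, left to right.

2 1 3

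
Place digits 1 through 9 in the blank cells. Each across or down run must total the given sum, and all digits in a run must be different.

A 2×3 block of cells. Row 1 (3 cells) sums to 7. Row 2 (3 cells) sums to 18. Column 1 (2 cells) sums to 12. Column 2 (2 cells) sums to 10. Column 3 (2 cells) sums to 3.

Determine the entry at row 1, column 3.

7 in 3 cells must be {1,2,4}; 3 in 2 cells must be {1,2}.
The 7 across and the 12 down share only 4, so (1,1) = 4.
(2,1) = 12 − 4 = 8 completes the 12 down.
Given what's placed, (2,3) must be 1 to fit the 18 across and 3 down.
(1,3) = 3 − 1 = 2 completes the 3 down.
(2,2) = 18 − 9 = 9 completes the 18 across.
(1,2) = 7 − 6 = 1 completes the 7 across.

2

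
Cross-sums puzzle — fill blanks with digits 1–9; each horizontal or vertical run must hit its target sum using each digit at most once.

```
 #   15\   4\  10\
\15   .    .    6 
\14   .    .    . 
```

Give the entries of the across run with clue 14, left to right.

7 3 4

4 in 2 cells must be {1,3}.
Given what's placed, R1C2 must be 1 to fit the 15 across and 4 down.
R2C2 = 4 − 1 = 3 completes the 4 down.
R2C3 = 10 − 6 = 4 completes the 10 down.
R1C1 = 15 − 7 = 8 completes the 15 across.
R2C1 = 14 − 7 = 7 completes the 14 across.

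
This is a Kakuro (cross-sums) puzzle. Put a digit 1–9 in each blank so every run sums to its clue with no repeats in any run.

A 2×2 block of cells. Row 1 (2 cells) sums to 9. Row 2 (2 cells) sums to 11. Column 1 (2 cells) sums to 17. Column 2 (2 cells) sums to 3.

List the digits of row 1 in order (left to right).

17 in 2 cells must be {8,9}; 3 in 2 cells must be {1,2}.
The 9 across and the 17 down share only 8, so (1,1) = 8.
(1,2) = 9 − 8 = 1 completes the 9 across.
(2,1) = 17 − 8 = 9 completes the 17 down.
(2,2) = 11 − 9 = 2 completes the 11 across.

8, 1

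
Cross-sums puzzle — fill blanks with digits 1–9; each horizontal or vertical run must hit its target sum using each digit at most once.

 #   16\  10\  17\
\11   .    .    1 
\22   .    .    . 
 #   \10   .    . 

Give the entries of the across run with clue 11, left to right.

7 3 1

16 in 2 cells must be {7,9}.
Given what's placed, R1C1 must be 7 to fit the 11 across and 16 down.
R1C2 = 11 − 8 = 3 completes the 11 across.
R2C1 = 16 − 7 = 9 completes the 16 down.
R2C3 = 7: the only remaining digit allowed by both the 22 across and the 17 down.
R3C3 = 17 − 8 = 9 completes the 17 down.
R2C2 = 22 − 16 = 6 completes the 22 across.
R3C2 = 10 − 9 = 1 completes the 10 across.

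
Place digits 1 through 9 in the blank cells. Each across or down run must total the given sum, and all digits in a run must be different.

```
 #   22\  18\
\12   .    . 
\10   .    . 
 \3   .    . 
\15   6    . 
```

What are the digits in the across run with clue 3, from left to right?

3 in 2 cells must be {1,2}.
R4C2 = 15 − 6 = 9 completes the 15 across.
Nothing is forced directly, so branch on R3C1, whose candidates are 1 or 2. If R3C1 = 2: that forces R2C1 = 9, R2C2 = 1, after which R3C2 would have to be in {1} for the 3 across but in {2,3,5,6} for the 18 down — contradiction. So R3C1 = 1.
R3C2 = 3 − 1 = 2 completes the 3 across.
Nothing is forced directly, so branch on R1C1, whose candidates are 7 or 8. If R1C1 = 7: then R1C2 would have to be in {5} for the 12 across but in {1,3,4,6} for the 18 down — contradiction. So R1C1 = 8.
R1C2 = 12 − 8 = 4 completes the 12 across.
R2C1 = 22 − 15 = 7 completes the 22 down.
R2C2 = 10 − 7 = 3 completes the 10 across.

1 2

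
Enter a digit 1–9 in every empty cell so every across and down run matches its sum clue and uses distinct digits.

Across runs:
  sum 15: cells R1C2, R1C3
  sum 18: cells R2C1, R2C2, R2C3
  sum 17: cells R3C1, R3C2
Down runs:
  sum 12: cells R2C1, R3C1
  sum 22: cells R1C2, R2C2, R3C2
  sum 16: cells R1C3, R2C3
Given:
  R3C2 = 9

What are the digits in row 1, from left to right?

8 7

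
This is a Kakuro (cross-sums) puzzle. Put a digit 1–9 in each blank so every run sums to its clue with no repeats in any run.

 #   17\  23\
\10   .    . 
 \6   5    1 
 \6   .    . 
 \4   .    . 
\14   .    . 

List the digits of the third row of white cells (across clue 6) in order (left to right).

4 in 2 cells must be {1,3}.
R4C2 = 3: the only remaining digit allowed by both the 4 across and the 23 down.
Given what's placed, R5C1 must be 6 to fit the 14 across and 17 down.
R5C2 = 14 − 6 = 8 completes the 14 across.
R4C1 = 4 − 3 = 1 completes the 4 across.
Given what's placed, R3C1 must be 2 to fit the 6 across and 17 down.
R3C2 = 6 − 2 = 4 completes the 6 across.

2 4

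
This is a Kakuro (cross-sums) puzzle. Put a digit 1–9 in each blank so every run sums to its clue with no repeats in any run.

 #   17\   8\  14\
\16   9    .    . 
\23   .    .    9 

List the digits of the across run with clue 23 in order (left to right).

8 6 9

23 in 3 cells must be {6,8,9}; 17 in 2 cells must be {8,9}.
R1C3 = 14 − 9 = 5 completes the 14 down.
R2C1 = 17 − 9 = 8 completes the 17 down.
R2C2 = 23 − 17 = 6 completes the 23 across.
R1C2 = 16 − 14 = 2 completes the 16 across.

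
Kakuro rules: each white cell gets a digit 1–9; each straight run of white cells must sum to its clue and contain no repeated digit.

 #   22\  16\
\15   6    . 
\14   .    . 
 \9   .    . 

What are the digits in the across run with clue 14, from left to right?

R1C2 = 15 − 6 = 9 completes the 15 across.
R2C1 = 9: the only remaining digit allowed by both the 14 across and the 22 down.
R2C2 = 14 − 9 = 5 completes the 14 across.
R3C1 = 22 − 15 = 7 completes the 22 down.
R3C2 = 9 − 7 = 2 completes the 9 across.

9 5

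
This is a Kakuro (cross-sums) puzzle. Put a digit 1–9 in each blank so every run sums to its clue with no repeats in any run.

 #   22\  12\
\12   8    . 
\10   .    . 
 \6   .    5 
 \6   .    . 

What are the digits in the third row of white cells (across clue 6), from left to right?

R1C2 = 12 − 8 = 4 completes the 12 across.
R3C1 = 6 − 5 = 1 completes the 6 across.
R4C1 = 4: the only remaining digit allowed by both the 6 across and the 22 down.
R4C2 = 6 − 4 = 2 completes the 6 across.
R2C1 = 22 − 13 = 9 completes the 22 down.
R2C2 = 10 − 9 = 1 completes the 10 across.

1 5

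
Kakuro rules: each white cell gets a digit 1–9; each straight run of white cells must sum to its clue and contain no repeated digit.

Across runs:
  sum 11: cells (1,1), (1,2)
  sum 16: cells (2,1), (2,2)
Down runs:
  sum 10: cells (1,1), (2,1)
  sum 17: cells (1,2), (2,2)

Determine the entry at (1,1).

3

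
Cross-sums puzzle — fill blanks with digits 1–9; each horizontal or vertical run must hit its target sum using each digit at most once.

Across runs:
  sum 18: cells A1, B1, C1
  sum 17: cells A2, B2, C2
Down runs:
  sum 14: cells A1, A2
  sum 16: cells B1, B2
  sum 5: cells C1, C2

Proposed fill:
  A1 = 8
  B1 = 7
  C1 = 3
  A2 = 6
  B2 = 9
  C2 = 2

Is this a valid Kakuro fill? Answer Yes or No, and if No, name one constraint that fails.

Yes

Across: 8+7+3=18; 6+9+2=17. Down: 8+6=14; 7+9=16; 3+2=5. No digit repeats within any run.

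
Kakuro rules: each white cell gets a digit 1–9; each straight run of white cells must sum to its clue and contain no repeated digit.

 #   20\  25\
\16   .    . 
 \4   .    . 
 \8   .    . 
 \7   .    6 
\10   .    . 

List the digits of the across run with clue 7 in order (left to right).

1 6

16 in 2 cells must be {7,9}; 4 in 2 cells must be {1,3}.
R4C1 = 7 − 6 = 1 completes the 7 across.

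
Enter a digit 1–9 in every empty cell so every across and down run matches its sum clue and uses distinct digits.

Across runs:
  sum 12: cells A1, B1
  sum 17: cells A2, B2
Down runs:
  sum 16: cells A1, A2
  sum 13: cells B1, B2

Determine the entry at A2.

9

17 in 2 cells must be {8,9}; 16 in 2 cells must be {7,9}.
The 17 across and the 16 down share only 9, so A2 = 9.
B2 = 17 − 9 = 8 completes the 17 across.
A1 = 16 − 9 = 7 completes the 16 down.
B1 = 12 − 7 = 5 completes the 12 across.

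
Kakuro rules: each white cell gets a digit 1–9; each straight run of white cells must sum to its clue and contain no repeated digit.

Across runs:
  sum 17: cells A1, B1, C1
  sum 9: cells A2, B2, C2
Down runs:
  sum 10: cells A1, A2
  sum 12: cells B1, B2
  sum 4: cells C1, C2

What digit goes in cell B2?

4 in 2 cells must be {1,3}.
Nothing is forced directly, so branch on B2, whose candidates are 3 or 4 or 5. If B2 = 3: that forces B1 = 9, C2 = 1, C1 = 3, after which A2 would have to be in {5} for the 9 across but in {1,2,3,4,6,7,8,9} for the 10 down — contradiction. If B2 = 4: that forces B1 = 8, C1 = 3, after which C2 would have to be in {2,3} for the 9 across but in {1} for the 4 down — contradiction. So B2 = 5.
B1 = 12 − 5 = 7 completes the 12 down.
Given what's placed, C1 must be 1 to fit the 17 across and 4 down.
C2 = 4 − 1 = 3 completes the 4 down.
A1 = 17 − 8 = 9 completes the 17 across.
A2 = 9 − 8 = 1 completes the 9 across.

5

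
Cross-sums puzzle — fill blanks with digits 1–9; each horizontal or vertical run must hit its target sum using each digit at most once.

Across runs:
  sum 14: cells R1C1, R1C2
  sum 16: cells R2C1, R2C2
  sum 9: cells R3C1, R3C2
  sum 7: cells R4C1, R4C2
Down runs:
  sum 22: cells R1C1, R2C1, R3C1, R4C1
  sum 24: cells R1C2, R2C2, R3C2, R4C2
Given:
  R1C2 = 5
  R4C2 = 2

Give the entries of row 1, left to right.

16 in 2 cells must be {7,9}.
R1C1 = 14 − 5 = 9 completes the 14 across.
R2C1 = 7: the only remaining digit allowed by both the 16 across and the 22 down.
R2C2 = 16 − 7 = 9 completes the 16 across.
R3C2 = 24 − 16 = 8 completes the 24 down.
R4C1 = 7 − 2 = 5 completes the 7 across.
R3C1 = 9 − 8 = 1 completes the 9 across.

9 5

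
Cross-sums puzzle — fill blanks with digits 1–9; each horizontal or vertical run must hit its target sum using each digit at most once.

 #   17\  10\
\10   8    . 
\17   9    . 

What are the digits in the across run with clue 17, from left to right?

17 in 2 cells must be {8,9}.
R1C2 = 10 − 8 = 2 completes the 10 across.
R2C2 = 17 − 9 = 8 completes the 17 across.

9 8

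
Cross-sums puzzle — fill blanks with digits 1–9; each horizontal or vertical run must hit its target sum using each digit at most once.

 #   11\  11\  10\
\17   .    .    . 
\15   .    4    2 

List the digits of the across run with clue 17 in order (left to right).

2 7 8

R1C2 = 11 − 4 = 7 completes the 11 down.
R1C3 = 10 − 2 = 8 completes the 10 down.
R2C1 = 15 − 6 = 9 completes the 15 across.
R1C1 = 17 − 15 = 2 completes the 17 across.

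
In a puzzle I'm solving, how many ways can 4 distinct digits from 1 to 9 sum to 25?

6

4 distinct digits from 1–9 sum between 10 and 30.
Enumerating: {1,7,8,9}, {2,6,8,9}, {3,5,8,9}, {3,6,7,9}, {4,5,7,9}, {4,6,7,8}.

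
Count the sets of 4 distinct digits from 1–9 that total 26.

4 distinct digits from 1–9 sum between 10 and 30.
Enumerating: {2,7,8,9}, {3,6,8,9}, {4,5,8,9}, {4,6,7,9}, {5,6,7,8}.

5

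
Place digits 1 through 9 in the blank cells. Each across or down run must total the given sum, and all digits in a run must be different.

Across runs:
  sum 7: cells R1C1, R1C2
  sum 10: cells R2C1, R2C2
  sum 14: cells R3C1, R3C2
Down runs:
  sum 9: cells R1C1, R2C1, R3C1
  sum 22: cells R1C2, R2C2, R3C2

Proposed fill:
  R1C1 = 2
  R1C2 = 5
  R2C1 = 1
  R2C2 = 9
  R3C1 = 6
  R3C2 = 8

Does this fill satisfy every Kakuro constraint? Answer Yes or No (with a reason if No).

Across: 2+5=7; 1+9=10; 6+8=14. Down: 2+1+6=9; 5+9+8=22. No digit repeats within any run.

Yes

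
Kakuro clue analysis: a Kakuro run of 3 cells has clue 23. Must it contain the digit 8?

Yes

The only way to make 23 from 3 distinct digits is {6,8,9}, which contains 8.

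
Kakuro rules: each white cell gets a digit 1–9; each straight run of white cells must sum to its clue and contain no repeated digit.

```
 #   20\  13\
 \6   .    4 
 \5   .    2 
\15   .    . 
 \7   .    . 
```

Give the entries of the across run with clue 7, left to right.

6, 1

R1C1 = 6 − 4 = 2 completes the 6 across.
R2C1 = 5 − 2 = 3 completes the 5 across.
R3C2 = 6: the only remaining digit allowed by both the 15 across and the 13 down.
Given what's placed, R4C1 must be 6 to fit the 7 across and 20 down.
R4C2 = 7 − 6 = 1 completes the 7 across.
R3C1 = 15 − 6 = 9 completes the 15 across.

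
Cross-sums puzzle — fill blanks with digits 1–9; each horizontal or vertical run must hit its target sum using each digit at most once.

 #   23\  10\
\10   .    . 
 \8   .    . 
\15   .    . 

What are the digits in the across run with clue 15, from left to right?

23 in 3 cells must be {6,8,9}.
The 8 across and the 23 down share only 6, so R2C1 = 6.
R2C2 = 8 − 6 = 2 completes the 8 across.
Given what's placed, R3C2 must be 7 to fit the 15 across and 10 down.
R1C2 = 10 − 9 = 1 completes the 10 down.
R3C1 = 15 − 7 = 8 completes the 15 across.
R1C1 = 10 − 1 = 9 completes the 10 across.

8 7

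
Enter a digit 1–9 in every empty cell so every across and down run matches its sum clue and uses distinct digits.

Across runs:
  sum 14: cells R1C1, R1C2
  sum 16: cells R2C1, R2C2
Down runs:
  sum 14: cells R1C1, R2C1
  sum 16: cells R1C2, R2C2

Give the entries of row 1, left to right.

5 9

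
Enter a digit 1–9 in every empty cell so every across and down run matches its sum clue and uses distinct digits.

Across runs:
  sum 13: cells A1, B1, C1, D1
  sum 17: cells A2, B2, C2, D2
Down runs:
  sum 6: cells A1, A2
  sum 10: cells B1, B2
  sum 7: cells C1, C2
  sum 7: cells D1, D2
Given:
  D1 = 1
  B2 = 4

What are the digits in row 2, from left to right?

2 4 5 6

B1 = 10 − 4 = 6 completes the 10 down.
D2 = 7 − 1 = 6 completes the 7 down.
Nothing is forced directly, so branch on A2, whose candidates are 2 or 5. If A2 = 5: then A1 would have to be in {2,4} for the 13 across but in {1} for the 6 down — contradiction. So A2 = 2.
A1 = 6 − 2 = 4 completes the 6 down.
C1 = 13 − 11 = 2 completes the 13 across.
C2 = 17 − 12 = 5 completes the 17 across.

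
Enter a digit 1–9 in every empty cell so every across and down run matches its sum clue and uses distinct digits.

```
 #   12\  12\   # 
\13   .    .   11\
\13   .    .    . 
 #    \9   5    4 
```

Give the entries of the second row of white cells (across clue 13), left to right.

5, 1, 7

R2C3 = 11 − 4 = 7 completes the 11 down.
Nothing is forced directly, so branch on R2C2, whose candidates are 1 or 4. If R2C2 = 4: then R1C2 would have to be in {4,5,6,7,8,9} for the 13 across but in {3} for the 12 down — contradiction. So R2C2 = 1.
R1C2 = 12 − 6 = 6 completes the 12 down.
R2C1 = 13 − 8 = 5 completes the 13 across.
R1C1 = 13 − 6 = 7 completes the 13 across.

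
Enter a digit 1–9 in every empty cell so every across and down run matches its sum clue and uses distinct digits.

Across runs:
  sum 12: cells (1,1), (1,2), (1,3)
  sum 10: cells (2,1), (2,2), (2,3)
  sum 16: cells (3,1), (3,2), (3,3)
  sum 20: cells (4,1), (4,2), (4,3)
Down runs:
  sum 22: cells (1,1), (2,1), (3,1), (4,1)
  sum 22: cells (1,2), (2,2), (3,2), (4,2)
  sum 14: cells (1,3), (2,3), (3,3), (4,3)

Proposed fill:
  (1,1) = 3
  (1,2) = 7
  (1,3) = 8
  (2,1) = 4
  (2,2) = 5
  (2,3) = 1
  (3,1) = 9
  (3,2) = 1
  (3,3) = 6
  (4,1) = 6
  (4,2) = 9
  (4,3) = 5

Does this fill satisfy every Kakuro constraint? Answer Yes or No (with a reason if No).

No — the down run (1,3)–(4,3) sums to 20, not 14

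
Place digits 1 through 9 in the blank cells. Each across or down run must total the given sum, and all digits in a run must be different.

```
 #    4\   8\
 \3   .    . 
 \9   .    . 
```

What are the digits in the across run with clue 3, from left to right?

1 2

3 in 2 cells must be {1,2}; 4 in 2 cells must be {1,3}.
The 3 across and the 4 down share only 1, so R1C1 = 1.
R1C2 = 3 − 1 = 2 completes the 3 across.
R2C1 = 4 − 1 = 3 completes the 4 down.
R2C2 = 9 − 3 = 6 completes the 9 across.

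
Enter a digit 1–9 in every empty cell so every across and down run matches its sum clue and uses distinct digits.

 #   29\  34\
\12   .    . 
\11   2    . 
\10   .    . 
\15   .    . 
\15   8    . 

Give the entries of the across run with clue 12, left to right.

4, 8

34 in 5 cells must be {4,6,7,8,9}.
R2C2 = 11 − 2 = 9 completes the 11 across.
R5C2 = 15 − 8 = 7 completes the 15 across.
Nothing is forced directly, so branch on R1C2, whose candidates are 4 or 8. If R1C2 = 4: then R1C1 would have to be in {8} for the 12 across but in {3,4,6,7,9} for the 29 down — contradiction. So R1C2 = 8.
R1C1 = 12 − 8 = 4 completes the 12 across.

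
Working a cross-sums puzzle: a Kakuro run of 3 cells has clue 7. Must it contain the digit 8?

No

The only way to make 7 from 3 distinct digits is {1,2,4}, which does not contain 8.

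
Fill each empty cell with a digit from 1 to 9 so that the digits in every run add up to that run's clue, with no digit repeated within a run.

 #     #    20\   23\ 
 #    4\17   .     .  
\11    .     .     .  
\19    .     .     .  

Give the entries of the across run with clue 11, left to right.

1, 4, 6

17 in 2 cells must be {8,9}; 4 in 2 cells must be {1,3}; 23 in 3 cells must be {6,8,9}.
Only 3 fits R3C1 under both its across sum 19 and down sum 4.
Given what's placed, R3C3 must be 9 to fit the 19 across and 23 down.
R1C3 = 8: the only remaining digit allowed by both the 17 across and the 23 down.
R2C1 = 4 − 3 = 1 completes the 4 down.
R2C3 = 23 − 17 = 6 completes the 23 down.
R3C2 = 19 − 12 = 7 completes the 19 across.
R1C2 = 17 − 8 = 9 completes the 17 across.
R2C2 = 11 − 7 = 4 completes the 11 across.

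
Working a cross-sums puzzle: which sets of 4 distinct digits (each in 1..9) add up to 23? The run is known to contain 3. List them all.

{3,4,7,9}; {3,5,6,9}; {3,5,7,8}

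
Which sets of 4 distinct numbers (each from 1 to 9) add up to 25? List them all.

{1,7,8,9}; {2,6,8,9}; {3,5,8,9}; {3,6,7,9}; {4,5,7,9}; {4,6,7,8}

4 distinct digits from 1–9 sum between 10 and 30.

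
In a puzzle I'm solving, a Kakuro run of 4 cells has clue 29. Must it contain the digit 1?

No

The only way to make 29 from 4 distinct digits is {5,7,8,9}, which does not contain 1.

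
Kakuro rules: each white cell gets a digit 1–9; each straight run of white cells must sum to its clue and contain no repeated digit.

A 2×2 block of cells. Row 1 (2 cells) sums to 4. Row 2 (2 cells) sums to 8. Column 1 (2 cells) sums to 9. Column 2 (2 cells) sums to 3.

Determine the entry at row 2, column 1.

4 in 2 cells must be {1,3}; 3 in 2 cells must be {1,2}.
The 4 across and the 3 down share only 1, so (1,2) = 1.
(2,2) = 3 − 1 = 2 completes the 3 down.
(1,1) = 4 − 1 = 3 completes the 4 across.
(2,1) = 8 − 2 = 6 completes the 8 across.

6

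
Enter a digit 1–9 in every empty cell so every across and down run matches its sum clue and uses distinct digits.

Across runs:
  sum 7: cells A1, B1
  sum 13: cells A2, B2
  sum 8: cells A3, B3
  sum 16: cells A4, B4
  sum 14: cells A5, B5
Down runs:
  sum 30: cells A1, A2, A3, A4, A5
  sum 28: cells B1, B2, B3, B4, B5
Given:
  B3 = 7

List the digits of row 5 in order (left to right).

16 in 2 cells must be {7,9}.
A3 = 8 − 7 = 1 completes the 8 across.
B4 = 9: the only remaining digit allowed by both the 16 across and the 28 down.
Given what's placed, A1 must be 5 to fit the 7 across and 30 down.
B1 = 7 − 5 = 2 completes the 7 across.
A4 = 16 − 9 = 7 completes the 16 across.
B5 = 6: the only remaining digit allowed by both the 14 across and the 28 down.
B2 = 28 − 24 = 4 completes the 28 down.
A5 = 14 − 6 = 8 completes the 14 across.

8 6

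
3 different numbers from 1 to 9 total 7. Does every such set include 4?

The only way to make 7 from 3 distinct digits is {1,2,4}, which contains 4.

Yes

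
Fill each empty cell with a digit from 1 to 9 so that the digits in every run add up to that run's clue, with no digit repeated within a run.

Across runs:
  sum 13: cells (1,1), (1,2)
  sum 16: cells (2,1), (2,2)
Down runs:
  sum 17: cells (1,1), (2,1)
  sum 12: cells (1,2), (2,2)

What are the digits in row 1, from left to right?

8 5

16 in 2 cells must be {7,9}; 17 in 2 cells must be {8,9}.
The 16 across and the 17 down share only 9, so (2,1) = 9.
(2,2) = 16 − 9 = 7 completes the 16 across.
(1,1) = 17 − 9 = 8 completes the 17 down.
(1,2) = 13 − 8 = 5 completes the 13 across.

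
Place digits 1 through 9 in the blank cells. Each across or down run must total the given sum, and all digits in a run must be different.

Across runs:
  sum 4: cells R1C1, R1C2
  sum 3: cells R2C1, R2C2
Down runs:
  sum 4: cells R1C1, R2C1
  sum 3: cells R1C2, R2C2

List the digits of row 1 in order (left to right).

4 in 2 cells must be {1,3}; 3 in 2 cells must be {1,2}.
The 4 across and the 3 down share only 1, so R1C2 = 1.
The 3 across and the 4 down share only 1, so R2C1 = 1.
R2C2 = 3 − 1 = 2 completes the 3 across.
R1C1 = 4 − 1 = 3 completes the 4 across.

3 1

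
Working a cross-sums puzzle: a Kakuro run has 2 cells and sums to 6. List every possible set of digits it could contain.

{1,5}; {2,4}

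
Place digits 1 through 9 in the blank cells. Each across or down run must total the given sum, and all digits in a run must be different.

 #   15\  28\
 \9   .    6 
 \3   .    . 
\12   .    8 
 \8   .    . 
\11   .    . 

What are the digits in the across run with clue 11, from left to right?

2 9

3 in 2 cells must be {1,2}; 15 in 5 cells must be {1,2,3,4,5}.
R1C1 = 9 − 6 = 3 completes the 9 across.
R3C1 = 12 − 8 = 4 completes the 12 across.
No cell is forced outright now. R5C1 can only be 2 or 5 (the digits allowed by both its 11 across and its 15 down). If R5C1 = 5: then R5C2 would have to be in {6} for the 11 across but in {1,2,3,4,5,7,9} for the 28 down — contradiction. So R5C1 = 2.
Given what's placed, R2C1 must be 1 to fit the 3 across and 15 down.
R2C2 = 3 − 1 = 2 completes the 3 across.
R4C1 = 15 − 10 = 5 completes the 15 down.
R4C2 = 8 − 5 = 3 completes the 8 across.
R5C2 = 11 − 2 = 9 completes the 11 across.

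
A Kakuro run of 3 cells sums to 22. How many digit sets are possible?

2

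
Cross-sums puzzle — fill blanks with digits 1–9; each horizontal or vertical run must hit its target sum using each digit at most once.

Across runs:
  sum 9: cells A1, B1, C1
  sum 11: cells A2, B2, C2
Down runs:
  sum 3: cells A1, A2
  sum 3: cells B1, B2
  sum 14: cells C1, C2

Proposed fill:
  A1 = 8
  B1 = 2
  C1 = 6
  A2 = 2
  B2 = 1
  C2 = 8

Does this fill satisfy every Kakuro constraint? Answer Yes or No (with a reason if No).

No — the across run A1–C1 sums to 16, not 9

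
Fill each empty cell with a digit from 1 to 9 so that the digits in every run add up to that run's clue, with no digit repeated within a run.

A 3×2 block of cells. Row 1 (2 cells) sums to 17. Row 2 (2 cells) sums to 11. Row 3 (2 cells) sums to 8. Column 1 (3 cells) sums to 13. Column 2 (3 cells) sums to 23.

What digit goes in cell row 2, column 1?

17 in 2 cells must be {8,9}; 23 in 3 cells must be {6,8,9}.
The 8 across and the 23 down share only 6, so (3,2) = 6.
(3,1) = 8 − 6 = 2 completes the 8 across.
Given what's placed, (1,1) must be 8 to fit the 17 across and 13 down.
(1,2) = 17 − 8 = 9 completes the 17 across.
(2,1) = 13 − 10 = 3 completes the 13 down.
(2,2) = 11 − 3 = 8 completes the 11 across.

3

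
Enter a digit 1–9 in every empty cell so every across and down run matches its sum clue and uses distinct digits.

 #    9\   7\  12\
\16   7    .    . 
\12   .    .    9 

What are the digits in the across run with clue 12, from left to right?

2 1 9

R1C3 = 12 − 9 = 3 completes the 12 down.
R2C1 = 9 − 7 = 2 completes the 9 down.
R2C2 = 12 − 11 = 1 completes the 12 across.
R1C2 = 16 − 10 = 6 completes the 16 across.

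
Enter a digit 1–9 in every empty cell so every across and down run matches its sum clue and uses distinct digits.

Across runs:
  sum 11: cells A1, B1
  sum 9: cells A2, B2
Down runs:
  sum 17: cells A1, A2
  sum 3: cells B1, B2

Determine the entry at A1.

9

17 in 2 cells must be {8,9}; 3 in 2 cells must be {1,2}.
The 11 across and the 3 down share only 2, so B1 = 2.
The 9 across and the 17 down share only 8, so A2 = 8.
B2 = 9 − 8 = 1 completes the 9 across.
A1 = 11 − 2 = 9 completes the 11 across.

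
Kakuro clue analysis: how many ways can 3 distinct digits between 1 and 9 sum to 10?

3 distinct digits from 1–9 sum between 6 and 24.
Enumerating: {1,2,7}, {1,3,6}, {1,4,5}, {2,3,5}.

4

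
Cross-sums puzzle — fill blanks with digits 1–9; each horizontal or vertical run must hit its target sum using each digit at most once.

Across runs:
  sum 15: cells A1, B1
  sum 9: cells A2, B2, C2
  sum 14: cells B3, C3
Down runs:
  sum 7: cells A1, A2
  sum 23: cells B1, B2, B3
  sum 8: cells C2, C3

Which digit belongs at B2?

6

23 in 3 cells must be {6,8,9}.
The 15 across and the 7 down share only 6, so A1 = 6.
B1 = 15 − 6 = 9 completes the 15 across.
A2 = 7 − 6 = 1 completes the 7 down.
B2 = 6: the only remaining digit allowed by both the 9 across and the 23 down.
C2 = 9 − 7 = 2 completes the 9 across.
B3 = 23 − 15 = 8 completes the 23 down.
C3 = 14 − 8 = 6 completes the 14 across.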